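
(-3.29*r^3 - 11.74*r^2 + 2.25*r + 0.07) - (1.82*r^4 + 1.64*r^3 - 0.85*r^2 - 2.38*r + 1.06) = -1.82*r^4 - 4.93*r^3 - 10.89*r^2 + 4.63*r - 0.99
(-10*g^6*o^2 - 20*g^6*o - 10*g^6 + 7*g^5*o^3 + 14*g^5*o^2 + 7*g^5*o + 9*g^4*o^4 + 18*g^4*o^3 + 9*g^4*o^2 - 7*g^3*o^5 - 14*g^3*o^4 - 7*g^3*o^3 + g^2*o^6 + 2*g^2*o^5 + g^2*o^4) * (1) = -10*g^6*o^2 - 20*g^6*o - 10*g^6 + 7*g^5*o^3 + 14*g^5*o^2 + 7*g^5*o + 9*g^4*o^4 + 18*g^4*o^3 + 9*g^4*o^2 - 7*g^3*o^5 - 14*g^3*o^4 - 7*g^3*o^3 + g^2*o^6 + 2*g^2*o^5 + g^2*o^4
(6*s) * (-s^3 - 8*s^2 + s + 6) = -6*s^4 - 48*s^3 + 6*s^2 + 36*s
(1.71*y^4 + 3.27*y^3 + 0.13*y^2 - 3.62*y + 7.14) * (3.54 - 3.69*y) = -6.3099*y^5 - 6.0129*y^4 + 11.0961*y^3 + 13.818*y^2 - 39.1614*y + 25.2756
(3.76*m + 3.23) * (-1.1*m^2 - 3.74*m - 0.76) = -4.136*m^3 - 17.6154*m^2 - 14.9378*m - 2.4548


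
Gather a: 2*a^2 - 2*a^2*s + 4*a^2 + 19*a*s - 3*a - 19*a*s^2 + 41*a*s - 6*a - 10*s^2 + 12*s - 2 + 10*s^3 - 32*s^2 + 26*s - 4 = a^2*(6 - 2*s) + a*(-19*s^2 + 60*s - 9) + 10*s^3 - 42*s^2 + 38*s - 6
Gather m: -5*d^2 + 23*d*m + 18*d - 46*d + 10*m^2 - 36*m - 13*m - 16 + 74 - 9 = -5*d^2 - 28*d + 10*m^2 + m*(23*d - 49) + 49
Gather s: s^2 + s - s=s^2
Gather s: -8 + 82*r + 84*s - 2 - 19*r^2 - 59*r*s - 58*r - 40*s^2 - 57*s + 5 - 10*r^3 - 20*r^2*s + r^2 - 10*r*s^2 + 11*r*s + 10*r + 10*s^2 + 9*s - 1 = -10*r^3 - 18*r^2 + 34*r + s^2*(-10*r - 30) + s*(-20*r^2 - 48*r + 36) - 6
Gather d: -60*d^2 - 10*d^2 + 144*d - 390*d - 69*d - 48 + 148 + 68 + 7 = -70*d^2 - 315*d + 175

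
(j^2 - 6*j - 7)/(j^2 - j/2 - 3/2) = 2*(j - 7)/(2*j - 3)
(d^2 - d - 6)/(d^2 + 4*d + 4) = (d - 3)/(d + 2)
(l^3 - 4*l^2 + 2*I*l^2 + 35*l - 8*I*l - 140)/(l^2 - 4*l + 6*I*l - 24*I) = (l^2 + 2*I*l + 35)/(l + 6*I)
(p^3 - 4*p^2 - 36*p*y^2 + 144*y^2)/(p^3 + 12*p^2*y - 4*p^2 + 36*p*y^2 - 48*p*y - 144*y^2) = (p - 6*y)/(p + 6*y)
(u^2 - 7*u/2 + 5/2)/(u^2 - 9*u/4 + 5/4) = 2*(2*u - 5)/(4*u - 5)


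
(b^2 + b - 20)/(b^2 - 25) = (b - 4)/(b - 5)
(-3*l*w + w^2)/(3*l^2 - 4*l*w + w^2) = w/(-l + w)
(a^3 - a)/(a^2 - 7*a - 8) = a*(a - 1)/(a - 8)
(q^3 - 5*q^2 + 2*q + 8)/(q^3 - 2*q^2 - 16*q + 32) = (q + 1)/(q + 4)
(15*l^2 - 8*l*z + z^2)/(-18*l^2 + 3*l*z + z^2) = (-5*l + z)/(6*l + z)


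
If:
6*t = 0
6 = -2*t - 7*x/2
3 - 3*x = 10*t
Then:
No Solution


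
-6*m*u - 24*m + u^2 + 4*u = (-6*m + u)*(u + 4)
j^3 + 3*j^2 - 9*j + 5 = (j - 1)^2*(j + 5)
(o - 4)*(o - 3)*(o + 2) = o^3 - 5*o^2 - 2*o + 24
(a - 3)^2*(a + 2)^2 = a^4 - 2*a^3 - 11*a^2 + 12*a + 36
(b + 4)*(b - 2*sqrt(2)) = b^2 - 2*sqrt(2)*b + 4*b - 8*sqrt(2)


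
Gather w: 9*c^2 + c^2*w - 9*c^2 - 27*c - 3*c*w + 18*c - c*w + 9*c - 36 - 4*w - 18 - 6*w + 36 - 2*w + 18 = w*(c^2 - 4*c - 12)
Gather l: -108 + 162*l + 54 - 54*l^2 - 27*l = -54*l^2 + 135*l - 54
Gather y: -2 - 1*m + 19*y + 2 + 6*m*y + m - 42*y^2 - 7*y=-42*y^2 + y*(6*m + 12)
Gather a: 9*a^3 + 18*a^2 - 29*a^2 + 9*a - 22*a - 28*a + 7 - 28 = 9*a^3 - 11*a^2 - 41*a - 21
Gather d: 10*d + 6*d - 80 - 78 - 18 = 16*d - 176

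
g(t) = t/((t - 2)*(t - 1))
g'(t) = -t/((t - 2)*(t - 1)^2) - t/((t - 2)^2*(t - 1)) + 1/((t - 2)*(t - 1)) = (2 - t^2)/(t^4 - 6*t^3 + 13*t^2 - 12*t + 4)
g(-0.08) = -0.04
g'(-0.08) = 0.40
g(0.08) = 0.05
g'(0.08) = 0.64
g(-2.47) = -0.16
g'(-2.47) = -0.02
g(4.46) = 0.52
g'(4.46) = -0.25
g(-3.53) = -0.14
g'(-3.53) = -0.02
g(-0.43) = -0.12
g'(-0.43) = 0.15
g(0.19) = 0.13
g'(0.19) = 0.91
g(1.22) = -7.11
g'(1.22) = 17.37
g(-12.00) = -0.07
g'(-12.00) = 0.00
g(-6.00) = -0.11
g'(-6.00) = -0.01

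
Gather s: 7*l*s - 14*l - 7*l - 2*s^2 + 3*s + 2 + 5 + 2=-21*l - 2*s^2 + s*(7*l + 3) + 9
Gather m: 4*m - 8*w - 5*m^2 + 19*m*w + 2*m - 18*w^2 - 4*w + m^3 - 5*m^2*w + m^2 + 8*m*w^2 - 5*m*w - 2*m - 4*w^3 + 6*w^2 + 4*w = m^3 + m^2*(-5*w - 4) + m*(8*w^2 + 14*w + 4) - 4*w^3 - 12*w^2 - 8*w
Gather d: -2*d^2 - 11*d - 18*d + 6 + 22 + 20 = -2*d^2 - 29*d + 48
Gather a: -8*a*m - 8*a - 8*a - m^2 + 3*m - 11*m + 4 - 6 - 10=a*(-8*m - 16) - m^2 - 8*m - 12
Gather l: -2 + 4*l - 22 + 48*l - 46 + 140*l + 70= 192*l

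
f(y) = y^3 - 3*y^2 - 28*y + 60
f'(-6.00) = 116.00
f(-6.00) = -96.00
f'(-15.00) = 737.00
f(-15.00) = -3570.00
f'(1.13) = -30.95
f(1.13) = 25.97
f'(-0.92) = -19.94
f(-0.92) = 82.44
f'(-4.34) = 54.55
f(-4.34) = 43.27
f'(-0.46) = -24.61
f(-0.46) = 72.15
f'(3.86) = -6.46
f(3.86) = -35.27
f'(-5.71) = 104.07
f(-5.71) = -64.10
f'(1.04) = -31.00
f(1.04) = 28.76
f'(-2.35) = 2.67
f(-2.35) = 96.25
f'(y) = 3*y^2 - 6*y - 28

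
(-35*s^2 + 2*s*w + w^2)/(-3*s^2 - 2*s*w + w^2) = (35*s^2 - 2*s*w - w^2)/(3*s^2 + 2*s*w - w^2)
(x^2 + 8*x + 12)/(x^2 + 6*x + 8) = (x + 6)/(x + 4)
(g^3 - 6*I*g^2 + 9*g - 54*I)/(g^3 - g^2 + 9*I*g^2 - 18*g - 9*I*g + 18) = (g^2 - 9*I*g - 18)/(g^2 + g*(-1 + 6*I) - 6*I)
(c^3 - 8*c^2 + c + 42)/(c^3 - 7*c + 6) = (c^3 - 8*c^2 + c + 42)/(c^3 - 7*c + 6)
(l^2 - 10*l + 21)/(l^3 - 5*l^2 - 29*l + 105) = 1/(l + 5)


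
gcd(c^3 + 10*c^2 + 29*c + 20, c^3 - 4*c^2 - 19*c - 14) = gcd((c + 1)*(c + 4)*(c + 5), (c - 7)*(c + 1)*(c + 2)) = c + 1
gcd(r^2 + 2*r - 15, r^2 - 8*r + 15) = r - 3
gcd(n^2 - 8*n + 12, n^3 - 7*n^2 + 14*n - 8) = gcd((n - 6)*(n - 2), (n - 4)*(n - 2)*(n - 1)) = n - 2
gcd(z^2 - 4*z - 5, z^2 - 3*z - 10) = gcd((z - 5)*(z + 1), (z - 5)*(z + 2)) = z - 5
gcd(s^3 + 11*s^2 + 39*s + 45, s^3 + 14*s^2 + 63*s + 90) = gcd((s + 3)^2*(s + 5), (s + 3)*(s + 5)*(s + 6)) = s^2 + 8*s + 15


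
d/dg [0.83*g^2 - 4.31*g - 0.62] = 1.66*g - 4.31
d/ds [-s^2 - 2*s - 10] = -2*s - 2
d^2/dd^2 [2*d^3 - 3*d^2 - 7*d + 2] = 12*d - 6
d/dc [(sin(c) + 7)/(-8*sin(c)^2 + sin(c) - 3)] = (8*sin(c)^2 + 112*sin(c) - 10)*cos(c)/(8*sin(c)^2 - sin(c) + 3)^2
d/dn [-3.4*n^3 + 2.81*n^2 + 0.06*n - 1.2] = -10.2*n^2 + 5.62*n + 0.06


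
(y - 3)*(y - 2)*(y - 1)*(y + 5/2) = y^4 - 7*y^3/2 - 4*y^2 + 43*y/2 - 15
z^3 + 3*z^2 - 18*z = z*(z - 3)*(z + 6)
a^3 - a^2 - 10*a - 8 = (a - 4)*(a + 1)*(a + 2)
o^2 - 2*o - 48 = (o - 8)*(o + 6)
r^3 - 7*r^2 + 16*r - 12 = (r - 3)*(r - 2)^2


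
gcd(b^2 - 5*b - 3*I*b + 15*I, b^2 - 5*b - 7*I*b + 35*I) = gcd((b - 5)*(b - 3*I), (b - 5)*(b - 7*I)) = b - 5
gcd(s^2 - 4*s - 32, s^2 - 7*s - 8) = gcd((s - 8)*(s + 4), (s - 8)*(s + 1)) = s - 8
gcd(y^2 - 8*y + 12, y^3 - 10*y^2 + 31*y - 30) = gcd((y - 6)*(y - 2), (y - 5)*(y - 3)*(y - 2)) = y - 2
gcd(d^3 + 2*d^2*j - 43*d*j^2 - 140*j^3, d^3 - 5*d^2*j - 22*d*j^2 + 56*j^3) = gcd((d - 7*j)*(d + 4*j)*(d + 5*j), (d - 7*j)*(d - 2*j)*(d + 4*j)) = d^2 - 3*d*j - 28*j^2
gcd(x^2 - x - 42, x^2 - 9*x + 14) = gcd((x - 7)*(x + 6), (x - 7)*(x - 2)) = x - 7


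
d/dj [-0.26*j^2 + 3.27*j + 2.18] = 3.27 - 0.52*j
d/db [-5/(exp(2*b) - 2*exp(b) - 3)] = 10*(exp(b) - 1)*exp(b)/(-exp(2*b) + 2*exp(b) + 3)^2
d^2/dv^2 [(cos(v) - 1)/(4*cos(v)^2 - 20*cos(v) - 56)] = (9*sin(v)^4*cos(v) + sin(v)^4 + 143*sin(v)^2 + 897*cos(v)/4 + 105*cos(3*v)/4 - cos(5*v)/2 + 74)/(4*(sin(v)^2 + 5*cos(v) + 13)^3)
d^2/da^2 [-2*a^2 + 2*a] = -4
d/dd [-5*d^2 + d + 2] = 1 - 10*d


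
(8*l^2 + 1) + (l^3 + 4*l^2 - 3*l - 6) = l^3 + 12*l^2 - 3*l - 5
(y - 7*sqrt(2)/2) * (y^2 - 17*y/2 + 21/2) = y^3 - 17*y^2/2 - 7*sqrt(2)*y^2/2 + 21*y/2 + 119*sqrt(2)*y/4 - 147*sqrt(2)/4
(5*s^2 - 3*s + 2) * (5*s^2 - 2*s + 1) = 25*s^4 - 25*s^3 + 21*s^2 - 7*s + 2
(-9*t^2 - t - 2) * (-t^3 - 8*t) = 9*t^5 + t^4 + 74*t^3 + 8*t^2 + 16*t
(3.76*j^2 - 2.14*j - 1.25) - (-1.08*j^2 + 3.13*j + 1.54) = 4.84*j^2 - 5.27*j - 2.79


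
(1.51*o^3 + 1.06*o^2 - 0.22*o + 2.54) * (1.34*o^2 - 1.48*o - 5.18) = 2.0234*o^5 - 0.8144*o^4 - 9.6854*o^3 - 1.7616*o^2 - 2.6196*o - 13.1572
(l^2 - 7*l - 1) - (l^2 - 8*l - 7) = l + 6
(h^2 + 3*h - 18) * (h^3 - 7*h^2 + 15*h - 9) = h^5 - 4*h^4 - 24*h^3 + 162*h^2 - 297*h + 162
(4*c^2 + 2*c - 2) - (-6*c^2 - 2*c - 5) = 10*c^2 + 4*c + 3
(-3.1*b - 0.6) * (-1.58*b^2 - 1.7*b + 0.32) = 4.898*b^3 + 6.218*b^2 + 0.0279999999999999*b - 0.192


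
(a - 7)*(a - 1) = a^2 - 8*a + 7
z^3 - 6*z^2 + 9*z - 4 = (z - 4)*(z - 1)^2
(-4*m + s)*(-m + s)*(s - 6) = 4*m^2*s - 24*m^2 - 5*m*s^2 + 30*m*s + s^3 - 6*s^2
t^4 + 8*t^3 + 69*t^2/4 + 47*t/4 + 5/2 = (t + 1/2)^2*(t + 2)*(t + 5)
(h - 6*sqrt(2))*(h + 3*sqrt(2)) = h^2 - 3*sqrt(2)*h - 36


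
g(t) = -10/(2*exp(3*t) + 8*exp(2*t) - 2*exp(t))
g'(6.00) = 0.00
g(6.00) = 0.00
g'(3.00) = 0.00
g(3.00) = 0.00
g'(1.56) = 0.07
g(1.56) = -0.03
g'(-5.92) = -1861.83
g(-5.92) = 1882.29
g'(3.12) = 0.00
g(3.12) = -0.00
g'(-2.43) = -37.77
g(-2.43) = 88.73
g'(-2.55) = -49.22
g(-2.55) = 93.95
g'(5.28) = 0.00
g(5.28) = -0.00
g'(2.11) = 0.02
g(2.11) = -0.01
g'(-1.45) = 495254.84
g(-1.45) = 3183.51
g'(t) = -10*(-6*exp(3*t) - 16*exp(2*t) + 2*exp(t))/(2*exp(3*t) + 8*exp(2*t) - 2*exp(t))^2 = 5*(3*exp(2*t) + 8*exp(t) - 1)*exp(-t)/(exp(2*t) + 4*exp(t) - 1)^2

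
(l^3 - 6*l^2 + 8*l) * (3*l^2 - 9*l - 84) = 3*l^5 - 27*l^4 - 6*l^3 + 432*l^2 - 672*l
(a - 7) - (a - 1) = -6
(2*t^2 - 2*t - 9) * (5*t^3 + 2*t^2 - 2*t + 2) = 10*t^5 - 6*t^4 - 53*t^3 - 10*t^2 + 14*t - 18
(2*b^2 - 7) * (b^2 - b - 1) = 2*b^4 - 2*b^3 - 9*b^2 + 7*b + 7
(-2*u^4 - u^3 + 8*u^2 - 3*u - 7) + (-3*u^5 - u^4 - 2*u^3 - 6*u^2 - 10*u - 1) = -3*u^5 - 3*u^4 - 3*u^3 + 2*u^2 - 13*u - 8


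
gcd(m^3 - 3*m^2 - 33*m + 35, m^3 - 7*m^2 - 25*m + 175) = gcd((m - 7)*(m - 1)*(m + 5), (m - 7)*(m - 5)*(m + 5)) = m^2 - 2*m - 35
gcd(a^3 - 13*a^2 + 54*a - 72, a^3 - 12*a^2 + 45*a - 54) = a^2 - 9*a + 18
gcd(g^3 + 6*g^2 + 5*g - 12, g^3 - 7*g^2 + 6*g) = g - 1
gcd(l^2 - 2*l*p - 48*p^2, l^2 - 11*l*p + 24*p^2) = -l + 8*p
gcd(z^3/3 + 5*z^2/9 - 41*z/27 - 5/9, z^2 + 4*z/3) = 1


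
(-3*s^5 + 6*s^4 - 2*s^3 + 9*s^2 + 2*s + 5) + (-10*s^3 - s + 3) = -3*s^5 + 6*s^4 - 12*s^3 + 9*s^2 + s + 8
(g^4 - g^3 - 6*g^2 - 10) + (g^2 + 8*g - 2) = g^4 - g^3 - 5*g^2 + 8*g - 12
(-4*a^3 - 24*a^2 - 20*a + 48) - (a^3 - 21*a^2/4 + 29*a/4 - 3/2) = -5*a^3 - 75*a^2/4 - 109*a/4 + 99/2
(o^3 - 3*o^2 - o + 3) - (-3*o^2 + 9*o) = o^3 - 10*o + 3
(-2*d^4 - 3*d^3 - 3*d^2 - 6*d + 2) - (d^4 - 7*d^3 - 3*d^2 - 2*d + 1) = -3*d^4 + 4*d^3 - 4*d + 1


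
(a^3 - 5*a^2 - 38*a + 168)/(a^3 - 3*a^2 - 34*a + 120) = (a - 7)/(a - 5)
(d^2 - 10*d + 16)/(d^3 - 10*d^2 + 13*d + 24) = (d - 2)/(d^2 - 2*d - 3)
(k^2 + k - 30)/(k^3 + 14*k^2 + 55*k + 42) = (k - 5)/(k^2 + 8*k + 7)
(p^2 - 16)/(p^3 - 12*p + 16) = (p - 4)/(p^2 - 4*p + 4)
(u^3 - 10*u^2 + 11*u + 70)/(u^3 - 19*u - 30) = (u - 7)/(u + 3)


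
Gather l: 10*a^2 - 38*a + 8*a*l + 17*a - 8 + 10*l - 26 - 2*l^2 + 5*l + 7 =10*a^2 - 21*a - 2*l^2 + l*(8*a + 15) - 27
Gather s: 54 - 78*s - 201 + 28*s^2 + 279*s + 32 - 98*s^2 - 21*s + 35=-70*s^2 + 180*s - 80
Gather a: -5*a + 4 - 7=-5*a - 3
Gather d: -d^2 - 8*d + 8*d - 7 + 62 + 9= 64 - d^2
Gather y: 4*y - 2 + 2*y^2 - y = 2*y^2 + 3*y - 2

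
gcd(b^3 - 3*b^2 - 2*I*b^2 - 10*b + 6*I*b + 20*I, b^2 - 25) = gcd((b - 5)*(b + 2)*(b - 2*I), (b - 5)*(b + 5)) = b - 5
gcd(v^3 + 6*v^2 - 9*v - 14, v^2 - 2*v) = v - 2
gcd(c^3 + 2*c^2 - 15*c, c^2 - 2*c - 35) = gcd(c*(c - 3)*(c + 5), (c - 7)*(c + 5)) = c + 5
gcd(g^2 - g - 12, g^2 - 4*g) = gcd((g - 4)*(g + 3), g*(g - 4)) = g - 4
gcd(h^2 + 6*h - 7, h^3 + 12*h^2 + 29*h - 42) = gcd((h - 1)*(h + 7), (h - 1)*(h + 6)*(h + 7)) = h^2 + 6*h - 7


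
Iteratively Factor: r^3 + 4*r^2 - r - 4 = (r - 1)*(r^2 + 5*r + 4) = (r - 1)*(r + 4)*(r + 1)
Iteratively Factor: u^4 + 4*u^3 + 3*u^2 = (u + 1)*(u^3 + 3*u^2) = u*(u + 1)*(u^2 + 3*u) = u*(u + 1)*(u + 3)*(u)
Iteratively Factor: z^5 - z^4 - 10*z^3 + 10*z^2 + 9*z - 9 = (z - 1)*(z^4 - 10*z^2 + 9) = (z - 1)*(z + 3)*(z^3 - 3*z^2 - z + 3) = (z - 1)^2*(z + 3)*(z^2 - 2*z - 3) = (z - 1)^2*(z + 1)*(z + 3)*(z - 3)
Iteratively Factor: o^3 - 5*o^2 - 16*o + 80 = (o - 5)*(o^2 - 16) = (o - 5)*(o + 4)*(o - 4)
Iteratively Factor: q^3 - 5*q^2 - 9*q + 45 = (q + 3)*(q^2 - 8*q + 15) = (q - 5)*(q + 3)*(q - 3)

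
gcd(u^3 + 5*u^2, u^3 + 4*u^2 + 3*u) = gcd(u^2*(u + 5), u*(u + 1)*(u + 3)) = u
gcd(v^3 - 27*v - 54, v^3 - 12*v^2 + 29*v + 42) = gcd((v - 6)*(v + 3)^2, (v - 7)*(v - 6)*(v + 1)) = v - 6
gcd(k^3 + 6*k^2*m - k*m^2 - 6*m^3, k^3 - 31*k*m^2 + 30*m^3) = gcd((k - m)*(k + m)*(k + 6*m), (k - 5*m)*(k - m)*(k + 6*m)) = k^2 + 5*k*m - 6*m^2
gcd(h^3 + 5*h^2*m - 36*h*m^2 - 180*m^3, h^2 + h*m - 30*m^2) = h + 6*m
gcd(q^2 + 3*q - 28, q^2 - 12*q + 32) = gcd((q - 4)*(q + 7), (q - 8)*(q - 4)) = q - 4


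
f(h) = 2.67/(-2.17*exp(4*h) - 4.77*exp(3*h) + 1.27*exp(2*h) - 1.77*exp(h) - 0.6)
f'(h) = 2.67*(8.68*exp(4*h) + 14.31*exp(3*h) - 2.54*exp(2*h) + 1.77*exp(h))/(-2.17*exp(4*h) - 4.77*exp(3*h) + 1.27*exp(2*h) - 1.77*exp(h) - 0.6)^2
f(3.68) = -0.00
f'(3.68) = 0.00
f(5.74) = -0.00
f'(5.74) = 0.00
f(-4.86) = -4.35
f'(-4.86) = 0.10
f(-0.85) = -1.70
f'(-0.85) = 1.84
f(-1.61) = -2.83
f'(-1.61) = 1.14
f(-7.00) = -4.44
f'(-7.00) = 0.01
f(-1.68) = -2.90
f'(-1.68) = 1.09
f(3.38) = -0.00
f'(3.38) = 0.00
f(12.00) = 0.00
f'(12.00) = 0.00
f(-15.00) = -4.45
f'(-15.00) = 0.00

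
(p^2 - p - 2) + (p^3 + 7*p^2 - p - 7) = p^3 + 8*p^2 - 2*p - 9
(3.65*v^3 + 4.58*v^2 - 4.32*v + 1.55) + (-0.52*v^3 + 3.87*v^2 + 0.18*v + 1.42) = 3.13*v^3 + 8.45*v^2 - 4.14*v + 2.97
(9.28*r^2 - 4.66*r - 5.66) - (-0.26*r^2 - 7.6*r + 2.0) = 9.54*r^2 + 2.94*r - 7.66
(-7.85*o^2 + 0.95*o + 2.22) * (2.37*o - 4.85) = -18.6045*o^3 + 40.324*o^2 + 0.653900000000002*o - 10.767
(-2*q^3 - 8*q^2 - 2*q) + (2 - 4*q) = -2*q^3 - 8*q^2 - 6*q + 2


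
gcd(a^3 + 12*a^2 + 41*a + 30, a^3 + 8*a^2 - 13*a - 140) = a + 5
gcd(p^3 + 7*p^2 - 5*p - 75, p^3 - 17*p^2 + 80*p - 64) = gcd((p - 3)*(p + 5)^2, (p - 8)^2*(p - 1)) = 1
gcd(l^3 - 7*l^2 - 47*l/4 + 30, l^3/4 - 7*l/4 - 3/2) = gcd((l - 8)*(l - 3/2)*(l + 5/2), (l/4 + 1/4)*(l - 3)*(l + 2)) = 1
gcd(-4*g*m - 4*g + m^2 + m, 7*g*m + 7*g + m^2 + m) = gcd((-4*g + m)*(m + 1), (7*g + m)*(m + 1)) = m + 1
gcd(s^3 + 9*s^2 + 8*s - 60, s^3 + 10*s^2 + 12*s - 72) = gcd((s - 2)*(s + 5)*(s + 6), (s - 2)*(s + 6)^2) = s^2 + 4*s - 12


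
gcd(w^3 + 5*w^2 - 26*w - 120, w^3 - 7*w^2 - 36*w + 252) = w + 6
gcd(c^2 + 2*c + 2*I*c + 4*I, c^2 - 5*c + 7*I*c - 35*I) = 1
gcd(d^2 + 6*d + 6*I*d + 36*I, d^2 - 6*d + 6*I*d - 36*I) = d + 6*I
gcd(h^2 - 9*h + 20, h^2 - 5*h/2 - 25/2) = h - 5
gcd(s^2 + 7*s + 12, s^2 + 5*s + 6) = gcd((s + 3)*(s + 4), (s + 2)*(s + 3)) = s + 3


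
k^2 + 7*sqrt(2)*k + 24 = (k + 3*sqrt(2))*(k + 4*sqrt(2))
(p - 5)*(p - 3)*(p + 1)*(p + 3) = p^4 - 4*p^3 - 14*p^2 + 36*p + 45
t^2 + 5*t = t*(t + 5)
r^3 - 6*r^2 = r^2*(r - 6)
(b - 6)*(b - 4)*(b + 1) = b^3 - 9*b^2 + 14*b + 24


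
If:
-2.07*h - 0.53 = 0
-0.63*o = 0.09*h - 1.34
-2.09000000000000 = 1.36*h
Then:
No Solution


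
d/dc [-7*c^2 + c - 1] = 1 - 14*c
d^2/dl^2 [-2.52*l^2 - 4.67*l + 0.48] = -5.04000000000000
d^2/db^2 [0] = 0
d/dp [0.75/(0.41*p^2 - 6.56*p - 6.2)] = (4.92 - 0.615*p)/(-0.41*p^2 + 6.56*p + 6.2)^2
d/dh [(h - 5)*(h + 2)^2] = (h + 2)*(3*h - 8)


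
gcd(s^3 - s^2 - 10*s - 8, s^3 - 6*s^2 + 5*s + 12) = s^2 - 3*s - 4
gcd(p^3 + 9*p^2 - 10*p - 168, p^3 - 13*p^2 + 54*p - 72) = p - 4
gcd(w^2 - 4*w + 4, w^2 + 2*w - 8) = w - 2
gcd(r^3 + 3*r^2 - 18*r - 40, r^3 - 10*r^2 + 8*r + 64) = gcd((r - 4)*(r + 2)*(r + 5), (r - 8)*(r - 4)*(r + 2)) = r^2 - 2*r - 8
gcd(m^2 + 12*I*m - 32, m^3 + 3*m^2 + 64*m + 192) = m + 8*I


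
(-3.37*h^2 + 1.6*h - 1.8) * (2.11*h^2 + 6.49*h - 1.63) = -7.1107*h^4 - 18.4953*h^3 + 12.0791*h^2 - 14.29*h + 2.934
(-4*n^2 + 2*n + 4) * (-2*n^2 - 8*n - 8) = 8*n^4 + 28*n^3 + 8*n^2 - 48*n - 32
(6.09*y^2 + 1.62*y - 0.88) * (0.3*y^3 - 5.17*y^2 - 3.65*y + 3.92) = 1.827*y^5 - 30.9993*y^4 - 30.8679*y^3 + 22.5094*y^2 + 9.5624*y - 3.4496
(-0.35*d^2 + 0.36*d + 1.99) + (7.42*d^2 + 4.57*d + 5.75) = 7.07*d^2 + 4.93*d + 7.74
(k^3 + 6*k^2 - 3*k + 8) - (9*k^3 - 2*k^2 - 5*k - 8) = -8*k^3 + 8*k^2 + 2*k + 16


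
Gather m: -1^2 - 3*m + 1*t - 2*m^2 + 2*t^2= -2*m^2 - 3*m + 2*t^2 + t - 1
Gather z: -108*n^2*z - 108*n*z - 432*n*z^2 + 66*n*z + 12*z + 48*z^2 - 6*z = z^2*(48 - 432*n) + z*(-108*n^2 - 42*n + 6)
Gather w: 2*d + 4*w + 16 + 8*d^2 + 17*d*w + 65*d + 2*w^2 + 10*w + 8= 8*d^2 + 67*d + 2*w^2 + w*(17*d + 14) + 24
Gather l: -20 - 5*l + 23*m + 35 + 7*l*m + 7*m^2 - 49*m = l*(7*m - 5) + 7*m^2 - 26*m + 15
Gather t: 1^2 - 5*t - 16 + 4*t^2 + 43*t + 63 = 4*t^2 + 38*t + 48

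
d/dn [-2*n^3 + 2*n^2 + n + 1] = -6*n^2 + 4*n + 1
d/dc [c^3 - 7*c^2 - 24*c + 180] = 3*c^2 - 14*c - 24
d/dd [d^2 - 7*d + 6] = 2*d - 7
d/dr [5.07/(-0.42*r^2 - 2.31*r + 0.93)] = (4.2588*r + 11.7117)/(0.42*r^2 + 2.31*r - 0.93)^2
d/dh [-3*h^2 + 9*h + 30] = 9 - 6*h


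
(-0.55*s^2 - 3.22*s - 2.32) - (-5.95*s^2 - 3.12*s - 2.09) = 5.4*s^2 - 0.1*s - 0.23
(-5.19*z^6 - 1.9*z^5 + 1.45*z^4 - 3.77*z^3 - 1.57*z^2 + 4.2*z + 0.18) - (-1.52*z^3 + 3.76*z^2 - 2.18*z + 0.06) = -5.19*z^6 - 1.9*z^5 + 1.45*z^4 - 2.25*z^3 - 5.33*z^2 + 6.38*z + 0.12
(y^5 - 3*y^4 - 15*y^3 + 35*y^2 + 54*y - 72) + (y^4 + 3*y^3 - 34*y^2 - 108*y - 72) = y^5 - 2*y^4 - 12*y^3 + y^2 - 54*y - 144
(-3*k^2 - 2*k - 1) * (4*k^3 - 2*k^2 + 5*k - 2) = -12*k^5 - 2*k^4 - 15*k^3 - 2*k^2 - k + 2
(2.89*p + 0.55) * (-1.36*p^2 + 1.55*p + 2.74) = -3.9304*p^3 + 3.7315*p^2 + 8.7711*p + 1.507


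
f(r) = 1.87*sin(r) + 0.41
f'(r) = 1.87*cos(r)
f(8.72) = 1.62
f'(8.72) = -1.42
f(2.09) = 2.03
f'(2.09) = -0.93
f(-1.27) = -1.38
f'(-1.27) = 0.55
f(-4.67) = 2.28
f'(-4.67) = -0.08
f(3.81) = -0.75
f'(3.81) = -1.47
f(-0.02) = 0.37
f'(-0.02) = 1.87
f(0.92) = 1.90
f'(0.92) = 1.13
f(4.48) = -1.41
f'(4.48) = -0.43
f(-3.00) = 0.15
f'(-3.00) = -1.85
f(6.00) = -0.11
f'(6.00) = 1.80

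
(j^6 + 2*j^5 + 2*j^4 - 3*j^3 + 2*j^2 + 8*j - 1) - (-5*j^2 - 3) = j^6 + 2*j^5 + 2*j^4 - 3*j^3 + 7*j^2 + 8*j + 2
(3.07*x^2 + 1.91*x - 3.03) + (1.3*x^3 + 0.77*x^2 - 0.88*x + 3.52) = 1.3*x^3 + 3.84*x^2 + 1.03*x + 0.49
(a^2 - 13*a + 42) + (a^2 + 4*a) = 2*a^2 - 9*a + 42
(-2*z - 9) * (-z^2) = 2*z^3 + 9*z^2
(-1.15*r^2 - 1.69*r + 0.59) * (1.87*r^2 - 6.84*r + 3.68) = -2.1505*r^4 + 4.7057*r^3 + 8.4309*r^2 - 10.2548*r + 2.1712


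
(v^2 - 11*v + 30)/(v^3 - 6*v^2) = (v - 5)/v^2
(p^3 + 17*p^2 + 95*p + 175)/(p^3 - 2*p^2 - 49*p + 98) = (p^2 + 10*p + 25)/(p^2 - 9*p + 14)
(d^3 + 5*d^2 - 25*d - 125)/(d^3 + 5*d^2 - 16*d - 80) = (d^2 - 25)/(d^2 - 16)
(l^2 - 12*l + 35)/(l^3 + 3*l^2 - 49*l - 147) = (l - 5)/(l^2 + 10*l + 21)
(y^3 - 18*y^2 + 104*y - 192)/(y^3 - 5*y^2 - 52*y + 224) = (y - 6)/(y + 7)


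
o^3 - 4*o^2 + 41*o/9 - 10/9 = (o - 2)*(o - 5/3)*(o - 1/3)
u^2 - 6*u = u*(u - 6)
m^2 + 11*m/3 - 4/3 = (m - 1/3)*(m + 4)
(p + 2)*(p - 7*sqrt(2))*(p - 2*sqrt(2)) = p^3 - 9*sqrt(2)*p^2 + 2*p^2 - 18*sqrt(2)*p + 28*p + 56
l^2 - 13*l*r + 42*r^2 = (l - 7*r)*(l - 6*r)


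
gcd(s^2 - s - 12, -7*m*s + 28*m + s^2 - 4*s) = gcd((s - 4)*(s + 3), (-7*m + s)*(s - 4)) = s - 4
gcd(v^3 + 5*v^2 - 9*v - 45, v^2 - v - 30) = v + 5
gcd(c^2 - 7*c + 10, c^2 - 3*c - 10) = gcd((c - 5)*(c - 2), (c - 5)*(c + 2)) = c - 5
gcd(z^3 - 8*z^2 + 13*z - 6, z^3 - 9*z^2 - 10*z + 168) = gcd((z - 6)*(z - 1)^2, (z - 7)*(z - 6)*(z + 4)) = z - 6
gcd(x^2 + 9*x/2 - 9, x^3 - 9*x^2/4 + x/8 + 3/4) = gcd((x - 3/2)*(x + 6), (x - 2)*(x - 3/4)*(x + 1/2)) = 1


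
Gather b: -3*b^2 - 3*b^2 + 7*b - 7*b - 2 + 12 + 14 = 24 - 6*b^2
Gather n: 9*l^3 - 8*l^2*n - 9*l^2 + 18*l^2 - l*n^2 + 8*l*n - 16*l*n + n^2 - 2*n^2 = 9*l^3 + 9*l^2 + n^2*(-l - 1) + n*(-8*l^2 - 8*l)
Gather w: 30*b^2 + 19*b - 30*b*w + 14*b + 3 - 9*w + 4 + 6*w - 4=30*b^2 + 33*b + w*(-30*b - 3) + 3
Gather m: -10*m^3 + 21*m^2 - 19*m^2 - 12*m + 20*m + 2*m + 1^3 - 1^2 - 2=-10*m^3 + 2*m^2 + 10*m - 2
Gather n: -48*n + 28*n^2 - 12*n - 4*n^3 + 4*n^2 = -4*n^3 + 32*n^2 - 60*n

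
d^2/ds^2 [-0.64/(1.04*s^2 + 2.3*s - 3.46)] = (1.384448*s^2 + 3.06176*s - 0.64*(2.08*s + 2.3)*(4.16*s + 4.6) - 4.605952)/(1.04*s^2 + 2.3*s - 3.46)^3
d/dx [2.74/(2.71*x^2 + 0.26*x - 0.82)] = (-14.8508*x - 0.7124)/(2.71*x^2 + 0.26*x - 0.82)^2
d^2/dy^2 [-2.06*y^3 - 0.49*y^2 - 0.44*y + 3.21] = -12.36*y - 0.98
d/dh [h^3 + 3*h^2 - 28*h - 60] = 3*h^2 + 6*h - 28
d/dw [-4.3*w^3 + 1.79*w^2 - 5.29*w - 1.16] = -12.9*w^2 + 3.58*w - 5.29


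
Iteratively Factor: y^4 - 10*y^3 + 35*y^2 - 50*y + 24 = (y - 1)*(y^3 - 9*y^2 + 26*y - 24) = (y - 3)*(y - 1)*(y^2 - 6*y + 8) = (y - 4)*(y - 3)*(y - 1)*(y - 2)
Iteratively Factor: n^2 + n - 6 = (n - 2)*(n + 3)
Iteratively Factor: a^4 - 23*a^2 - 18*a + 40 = (a - 1)*(a^3 + a^2 - 22*a - 40) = (a - 1)*(a + 4)*(a^2 - 3*a - 10) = (a - 5)*(a - 1)*(a + 4)*(a + 2)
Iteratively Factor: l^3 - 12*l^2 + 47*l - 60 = (l - 4)*(l^2 - 8*l + 15) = (l - 5)*(l - 4)*(l - 3)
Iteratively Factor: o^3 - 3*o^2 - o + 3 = (o - 1)*(o^2 - 2*o - 3) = (o - 3)*(o - 1)*(o + 1)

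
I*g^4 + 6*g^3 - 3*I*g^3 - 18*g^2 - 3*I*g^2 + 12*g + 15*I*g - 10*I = (g - 2)*(g - 1)*(g - 5*I)*(I*g + 1)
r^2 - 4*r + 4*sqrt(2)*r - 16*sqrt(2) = (r - 4)*(r + 4*sqrt(2))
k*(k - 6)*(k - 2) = k^3 - 8*k^2 + 12*k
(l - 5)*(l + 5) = l^2 - 25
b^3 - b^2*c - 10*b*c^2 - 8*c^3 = (b - 4*c)*(b + c)*(b + 2*c)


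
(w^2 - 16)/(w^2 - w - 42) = (16 - w^2)/(-w^2 + w + 42)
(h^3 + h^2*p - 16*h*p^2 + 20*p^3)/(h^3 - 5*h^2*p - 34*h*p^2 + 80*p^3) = (-h + 2*p)/(-h + 8*p)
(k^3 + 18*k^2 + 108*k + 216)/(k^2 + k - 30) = (k^2 + 12*k + 36)/(k - 5)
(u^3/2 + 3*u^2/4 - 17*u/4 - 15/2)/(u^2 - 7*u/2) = (2*u^3 + 3*u^2 - 17*u - 30)/(2*u*(2*u - 7))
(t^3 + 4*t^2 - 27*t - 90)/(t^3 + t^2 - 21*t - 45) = (t + 6)/(t + 3)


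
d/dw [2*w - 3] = 2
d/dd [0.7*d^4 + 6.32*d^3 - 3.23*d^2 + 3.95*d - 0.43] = 2.8*d^3 + 18.96*d^2 - 6.46*d + 3.95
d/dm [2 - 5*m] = -5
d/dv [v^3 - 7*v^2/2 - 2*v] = 3*v^2 - 7*v - 2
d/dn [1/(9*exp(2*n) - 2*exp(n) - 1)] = (2 - 18*exp(n))*exp(n)/(-9*exp(2*n) + 2*exp(n) + 1)^2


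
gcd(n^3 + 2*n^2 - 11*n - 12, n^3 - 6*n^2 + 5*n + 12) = n^2 - 2*n - 3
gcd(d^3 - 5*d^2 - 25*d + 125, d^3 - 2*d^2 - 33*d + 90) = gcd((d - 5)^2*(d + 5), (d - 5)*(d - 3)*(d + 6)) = d - 5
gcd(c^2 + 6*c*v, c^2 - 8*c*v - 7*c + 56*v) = 1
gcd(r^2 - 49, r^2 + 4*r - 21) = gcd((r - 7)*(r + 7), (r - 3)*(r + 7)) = r + 7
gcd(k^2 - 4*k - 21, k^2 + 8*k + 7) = 1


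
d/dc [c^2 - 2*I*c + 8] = 2*c - 2*I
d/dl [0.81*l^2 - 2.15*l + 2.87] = 1.62*l - 2.15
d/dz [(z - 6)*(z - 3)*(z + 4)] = 3*z^2 - 10*z - 18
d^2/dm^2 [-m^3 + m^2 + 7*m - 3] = 2 - 6*m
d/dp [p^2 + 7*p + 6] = 2*p + 7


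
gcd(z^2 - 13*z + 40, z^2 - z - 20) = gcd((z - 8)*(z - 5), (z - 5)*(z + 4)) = z - 5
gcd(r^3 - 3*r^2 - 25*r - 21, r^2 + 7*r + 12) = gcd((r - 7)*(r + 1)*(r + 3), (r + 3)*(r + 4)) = r + 3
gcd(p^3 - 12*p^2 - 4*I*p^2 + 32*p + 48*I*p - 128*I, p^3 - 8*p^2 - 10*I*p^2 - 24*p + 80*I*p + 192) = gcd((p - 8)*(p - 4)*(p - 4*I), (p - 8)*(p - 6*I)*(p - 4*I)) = p^2 + p*(-8 - 4*I) + 32*I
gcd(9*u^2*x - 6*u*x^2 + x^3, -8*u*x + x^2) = x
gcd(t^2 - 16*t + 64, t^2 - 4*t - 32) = t - 8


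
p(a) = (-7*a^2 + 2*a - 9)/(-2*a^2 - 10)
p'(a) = 4*a*(-7*a^2 + 2*a - 9)/(-2*a^2 - 10)^2 + (2 - 14*a)/(-2*a^2 - 10)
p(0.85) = 1.08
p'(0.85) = 0.54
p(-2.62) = 2.63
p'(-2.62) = -0.47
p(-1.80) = 2.14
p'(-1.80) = -0.72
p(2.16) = 1.93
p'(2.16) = 0.60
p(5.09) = 2.91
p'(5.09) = 0.16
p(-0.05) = 0.91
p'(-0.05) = -0.25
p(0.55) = 0.94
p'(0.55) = 0.34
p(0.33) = 0.89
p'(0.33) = 0.14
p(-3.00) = 2.79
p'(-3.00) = -0.38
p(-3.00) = 2.79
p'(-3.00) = -0.38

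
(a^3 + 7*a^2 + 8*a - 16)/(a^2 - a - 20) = (a^2 + 3*a - 4)/(a - 5)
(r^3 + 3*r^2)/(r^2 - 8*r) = r*(r + 3)/(r - 8)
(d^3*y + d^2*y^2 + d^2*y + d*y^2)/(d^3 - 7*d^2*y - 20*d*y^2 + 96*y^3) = d*y*(d^2 + d*y + d + y)/(d^3 - 7*d^2*y - 20*d*y^2 + 96*y^3)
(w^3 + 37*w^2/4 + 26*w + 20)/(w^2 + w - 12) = (w^2 + 21*w/4 + 5)/(w - 3)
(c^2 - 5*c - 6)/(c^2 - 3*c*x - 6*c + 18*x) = (-c - 1)/(-c + 3*x)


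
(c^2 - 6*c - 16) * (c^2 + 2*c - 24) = c^4 - 4*c^3 - 52*c^2 + 112*c + 384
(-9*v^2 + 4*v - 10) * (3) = -27*v^2 + 12*v - 30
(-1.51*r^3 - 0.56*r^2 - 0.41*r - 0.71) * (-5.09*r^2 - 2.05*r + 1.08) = 7.6859*r^5 + 5.9459*r^4 + 1.6041*r^3 + 3.8496*r^2 + 1.0127*r - 0.7668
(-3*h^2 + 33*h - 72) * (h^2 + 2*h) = -3*h^4 + 27*h^3 - 6*h^2 - 144*h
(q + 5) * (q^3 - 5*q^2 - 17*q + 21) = q^4 - 42*q^2 - 64*q + 105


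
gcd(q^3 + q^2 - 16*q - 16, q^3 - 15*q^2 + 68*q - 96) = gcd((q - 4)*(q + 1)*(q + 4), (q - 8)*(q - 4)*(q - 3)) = q - 4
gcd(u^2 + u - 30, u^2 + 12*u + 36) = u + 6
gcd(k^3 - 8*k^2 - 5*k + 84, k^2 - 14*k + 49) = k - 7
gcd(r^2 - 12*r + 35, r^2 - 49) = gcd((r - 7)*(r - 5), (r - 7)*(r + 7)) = r - 7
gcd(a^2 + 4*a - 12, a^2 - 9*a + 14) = a - 2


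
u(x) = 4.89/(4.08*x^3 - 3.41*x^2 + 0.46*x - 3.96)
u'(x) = 4.89*(-12.24*x^2 + 6.82*x - 0.46)/(4.08*x^3 - 3.41*x^2 + 0.46*x - 3.96)^2 = (-59.8536*x^2 + 33.3498*x - 2.2494)/(4.08*x^3 - 3.41*x^2 + 0.46*x - 3.96)^2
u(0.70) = -1.25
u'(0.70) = -0.54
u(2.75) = 0.09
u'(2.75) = -0.11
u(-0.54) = -0.84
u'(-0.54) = -1.10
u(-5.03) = -0.01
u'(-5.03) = -0.00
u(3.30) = 0.05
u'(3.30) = -0.05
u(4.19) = 0.02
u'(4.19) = -0.02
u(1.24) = -5.73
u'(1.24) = -72.61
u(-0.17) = -1.18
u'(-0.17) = -0.56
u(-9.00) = -0.00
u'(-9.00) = -0.00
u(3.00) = 0.06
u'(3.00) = -0.07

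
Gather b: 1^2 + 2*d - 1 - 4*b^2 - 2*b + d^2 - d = -4*b^2 - 2*b + d^2 + d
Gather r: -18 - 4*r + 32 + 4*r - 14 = 0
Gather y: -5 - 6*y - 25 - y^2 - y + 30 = -y^2 - 7*y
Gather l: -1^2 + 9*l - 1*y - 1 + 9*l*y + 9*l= l*(9*y + 18) - y - 2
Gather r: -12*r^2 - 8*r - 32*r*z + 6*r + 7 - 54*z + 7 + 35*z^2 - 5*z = -12*r^2 + r*(-32*z - 2) + 35*z^2 - 59*z + 14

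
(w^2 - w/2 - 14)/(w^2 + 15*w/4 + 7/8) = 4*(w - 4)/(4*w + 1)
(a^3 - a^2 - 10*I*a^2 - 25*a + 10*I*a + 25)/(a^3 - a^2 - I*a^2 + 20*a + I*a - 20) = (a - 5*I)/(a + 4*I)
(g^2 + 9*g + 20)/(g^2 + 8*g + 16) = (g + 5)/(g + 4)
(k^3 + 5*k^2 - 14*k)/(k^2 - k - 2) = k*(k + 7)/(k + 1)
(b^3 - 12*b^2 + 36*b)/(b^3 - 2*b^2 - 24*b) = (b - 6)/(b + 4)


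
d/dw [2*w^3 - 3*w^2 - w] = 6*w^2 - 6*w - 1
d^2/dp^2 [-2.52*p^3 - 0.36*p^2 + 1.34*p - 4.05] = -15.12*p - 0.72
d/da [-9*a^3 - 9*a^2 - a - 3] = -27*a^2 - 18*a - 1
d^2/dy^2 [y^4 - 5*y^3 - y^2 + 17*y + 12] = 12*y^2 - 30*y - 2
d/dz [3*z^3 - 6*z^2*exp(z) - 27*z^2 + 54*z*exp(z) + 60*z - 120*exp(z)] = -6*z^2*exp(z) + 9*z^2 + 42*z*exp(z) - 54*z - 66*exp(z) + 60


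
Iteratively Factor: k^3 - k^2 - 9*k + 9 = (k - 3)*(k^2 + 2*k - 3) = (k - 3)*(k - 1)*(k + 3)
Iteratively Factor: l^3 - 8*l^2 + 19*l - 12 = (l - 3)*(l^2 - 5*l + 4) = (l - 3)*(l - 1)*(l - 4)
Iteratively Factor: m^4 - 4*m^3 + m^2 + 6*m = (m - 3)*(m^3 - m^2 - 2*m) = (m - 3)*(m + 1)*(m^2 - 2*m) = (m - 3)*(m - 2)*(m + 1)*(m)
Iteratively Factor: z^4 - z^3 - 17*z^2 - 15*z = (z)*(z^3 - z^2 - 17*z - 15) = z*(z - 5)*(z^2 + 4*z + 3) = z*(z - 5)*(z + 3)*(z + 1)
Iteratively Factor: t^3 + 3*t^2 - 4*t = (t)*(t^2 + 3*t - 4) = t*(t + 4)*(t - 1)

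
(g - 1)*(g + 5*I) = g^2 - g + 5*I*g - 5*I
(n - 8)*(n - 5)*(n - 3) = n^3 - 16*n^2 + 79*n - 120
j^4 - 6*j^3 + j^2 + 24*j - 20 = (j - 5)*(j - 2)*(j - 1)*(j + 2)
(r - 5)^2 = r^2 - 10*r + 25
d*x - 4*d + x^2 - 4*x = (d + x)*(x - 4)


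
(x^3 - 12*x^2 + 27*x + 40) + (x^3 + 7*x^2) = 2*x^3 - 5*x^2 + 27*x + 40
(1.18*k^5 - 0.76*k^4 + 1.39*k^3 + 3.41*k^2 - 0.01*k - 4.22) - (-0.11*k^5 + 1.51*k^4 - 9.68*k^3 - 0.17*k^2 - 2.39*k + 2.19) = 1.29*k^5 - 2.27*k^4 + 11.07*k^3 + 3.58*k^2 + 2.38*k - 6.41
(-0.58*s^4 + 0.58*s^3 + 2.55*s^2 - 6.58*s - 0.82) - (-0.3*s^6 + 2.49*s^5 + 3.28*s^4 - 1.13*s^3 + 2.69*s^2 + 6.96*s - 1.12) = 0.3*s^6 - 2.49*s^5 - 3.86*s^4 + 1.71*s^3 - 0.14*s^2 - 13.54*s + 0.3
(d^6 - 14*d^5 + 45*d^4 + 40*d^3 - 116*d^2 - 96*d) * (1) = d^6 - 14*d^5 + 45*d^4 + 40*d^3 - 116*d^2 - 96*d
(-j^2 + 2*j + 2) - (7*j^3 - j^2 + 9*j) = -7*j^3 - 7*j + 2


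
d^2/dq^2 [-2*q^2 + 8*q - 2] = -4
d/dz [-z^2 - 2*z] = -2*z - 2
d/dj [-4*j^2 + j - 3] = 1 - 8*j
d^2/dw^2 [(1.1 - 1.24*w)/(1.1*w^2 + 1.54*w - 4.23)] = (-(1.24*w - 1.1)*(2.2*w + 1.54)*(4.4*w + 3.08) + (8.184*w + 1.3992)*(1.1*w^2 + 1.54*w - 4.23))/(1.1*w^2 + 1.54*w - 4.23)^3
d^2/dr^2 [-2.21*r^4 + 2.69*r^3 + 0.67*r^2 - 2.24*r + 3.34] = -26.52*r^2 + 16.14*r + 1.34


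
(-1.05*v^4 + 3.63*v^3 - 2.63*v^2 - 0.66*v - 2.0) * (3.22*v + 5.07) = -3.381*v^5 + 6.3651*v^4 + 9.9355*v^3 - 15.4593*v^2 - 9.7862*v - 10.14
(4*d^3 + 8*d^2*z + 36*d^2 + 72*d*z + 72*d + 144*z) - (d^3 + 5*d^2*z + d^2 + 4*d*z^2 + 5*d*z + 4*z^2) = 3*d^3 + 3*d^2*z + 35*d^2 - 4*d*z^2 + 67*d*z + 72*d - 4*z^2 + 144*z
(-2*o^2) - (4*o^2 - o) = -6*o^2 + o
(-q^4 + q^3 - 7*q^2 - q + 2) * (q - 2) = -q^5 + 3*q^4 - 9*q^3 + 13*q^2 + 4*q - 4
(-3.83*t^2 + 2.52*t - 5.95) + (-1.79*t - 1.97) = -3.83*t^2 + 0.73*t - 7.92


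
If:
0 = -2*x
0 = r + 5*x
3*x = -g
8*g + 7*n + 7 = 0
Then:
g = 0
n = -1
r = 0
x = 0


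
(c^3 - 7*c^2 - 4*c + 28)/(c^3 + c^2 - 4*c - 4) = (c - 7)/(c + 1)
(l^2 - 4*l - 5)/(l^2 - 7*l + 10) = (l + 1)/(l - 2)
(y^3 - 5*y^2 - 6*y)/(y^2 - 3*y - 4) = y*(y - 6)/(y - 4)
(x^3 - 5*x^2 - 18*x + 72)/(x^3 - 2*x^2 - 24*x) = (x - 3)/x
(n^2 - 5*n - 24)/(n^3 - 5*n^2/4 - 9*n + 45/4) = 4*(n - 8)/(4*n^2 - 17*n + 15)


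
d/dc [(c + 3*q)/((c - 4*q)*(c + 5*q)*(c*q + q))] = (-(c + 1)*(c - 4*q)*(c + 3*q) + (c + 1)*(c - 4*q)*(c + 5*q) - (c + 1)*(c + 3*q)*(c + 5*q) - (c - 4*q)*(c + 3*q)*(c + 5*q))/(q*(c + 1)^2*(c - 4*q)^2*(c + 5*q)^2)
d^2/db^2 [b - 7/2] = 0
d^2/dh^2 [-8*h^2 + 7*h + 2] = -16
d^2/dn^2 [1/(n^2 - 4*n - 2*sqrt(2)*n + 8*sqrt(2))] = 2*(-n^2 + 2*sqrt(2)*n + 4*n + 4*(-n + sqrt(2) + 2)^2 - 8*sqrt(2))/(n^2 - 4*n - 2*sqrt(2)*n + 8*sqrt(2))^3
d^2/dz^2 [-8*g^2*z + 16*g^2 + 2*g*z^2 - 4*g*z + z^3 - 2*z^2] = 4*g + 6*z - 4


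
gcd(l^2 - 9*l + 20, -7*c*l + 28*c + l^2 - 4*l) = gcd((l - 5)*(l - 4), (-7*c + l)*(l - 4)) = l - 4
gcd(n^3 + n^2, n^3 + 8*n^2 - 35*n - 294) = 1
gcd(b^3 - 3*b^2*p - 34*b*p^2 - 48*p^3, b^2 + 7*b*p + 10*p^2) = b + 2*p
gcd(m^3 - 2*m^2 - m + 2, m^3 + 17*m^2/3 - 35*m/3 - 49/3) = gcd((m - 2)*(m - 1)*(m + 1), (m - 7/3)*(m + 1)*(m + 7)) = m + 1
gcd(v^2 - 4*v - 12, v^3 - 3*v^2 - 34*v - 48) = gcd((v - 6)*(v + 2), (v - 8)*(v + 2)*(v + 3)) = v + 2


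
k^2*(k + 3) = k^3 + 3*k^2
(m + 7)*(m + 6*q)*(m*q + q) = m^3*q + 6*m^2*q^2 + 8*m^2*q + 48*m*q^2 + 7*m*q + 42*q^2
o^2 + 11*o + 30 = (o + 5)*(o + 6)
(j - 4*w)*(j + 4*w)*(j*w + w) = j^3*w + j^2*w - 16*j*w^3 - 16*w^3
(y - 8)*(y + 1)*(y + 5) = y^3 - 2*y^2 - 43*y - 40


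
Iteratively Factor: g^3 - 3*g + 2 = (g - 1)*(g^2 + g - 2) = (g - 1)^2*(g + 2)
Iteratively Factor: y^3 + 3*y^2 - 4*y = (y)*(y^2 + 3*y - 4) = y*(y - 1)*(y + 4)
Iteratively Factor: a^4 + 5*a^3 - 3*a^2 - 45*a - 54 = (a + 3)*(a^3 + 2*a^2 - 9*a - 18) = (a + 2)*(a + 3)*(a^2 - 9) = (a - 3)*(a + 2)*(a + 3)*(a + 3)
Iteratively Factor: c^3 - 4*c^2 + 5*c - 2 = (c - 1)*(c^2 - 3*c + 2) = (c - 1)^2*(c - 2)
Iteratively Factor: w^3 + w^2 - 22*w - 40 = (w + 4)*(w^2 - 3*w - 10) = (w - 5)*(w + 4)*(w + 2)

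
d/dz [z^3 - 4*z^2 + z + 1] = 3*z^2 - 8*z + 1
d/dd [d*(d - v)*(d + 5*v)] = 3*d^2 + 8*d*v - 5*v^2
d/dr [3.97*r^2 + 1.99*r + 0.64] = 7.94*r + 1.99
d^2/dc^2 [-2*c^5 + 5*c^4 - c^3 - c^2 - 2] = -40*c^3 + 60*c^2 - 6*c - 2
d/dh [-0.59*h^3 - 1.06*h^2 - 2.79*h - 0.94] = -1.77*h^2 - 2.12*h - 2.79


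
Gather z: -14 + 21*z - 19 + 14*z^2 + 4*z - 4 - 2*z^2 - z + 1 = 12*z^2 + 24*z - 36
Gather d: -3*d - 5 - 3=-3*d - 8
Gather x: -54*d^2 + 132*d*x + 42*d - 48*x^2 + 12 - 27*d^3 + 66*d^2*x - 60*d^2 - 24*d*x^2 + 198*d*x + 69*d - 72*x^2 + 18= -27*d^3 - 114*d^2 + 111*d + x^2*(-24*d - 120) + x*(66*d^2 + 330*d) + 30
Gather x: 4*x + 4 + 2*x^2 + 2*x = 2*x^2 + 6*x + 4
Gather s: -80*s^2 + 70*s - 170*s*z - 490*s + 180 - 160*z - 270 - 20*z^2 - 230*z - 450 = -80*s^2 + s*(-170*z - 420) - 20*z^2 - 390*z - 540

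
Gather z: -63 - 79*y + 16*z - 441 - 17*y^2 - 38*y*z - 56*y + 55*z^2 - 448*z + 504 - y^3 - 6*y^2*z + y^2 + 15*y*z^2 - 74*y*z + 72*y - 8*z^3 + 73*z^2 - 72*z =-y^3 - 16*y^2 - 63*y - 8*z^3 + z^2*(15*y + 128) + z*(-6*y^2 - 112*y - 504)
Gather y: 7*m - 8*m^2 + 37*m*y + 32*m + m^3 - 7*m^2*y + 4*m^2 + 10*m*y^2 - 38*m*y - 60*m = m^3 - 4*m^2 + 10*m*y^2 - 21*m + y*(-7*m^2 - m)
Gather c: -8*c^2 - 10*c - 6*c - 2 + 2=-8*c^2 - 16*c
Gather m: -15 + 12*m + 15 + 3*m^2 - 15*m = 3*m^2 - 3*m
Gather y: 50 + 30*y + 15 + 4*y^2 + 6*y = 4*y^2 + 36*y + 65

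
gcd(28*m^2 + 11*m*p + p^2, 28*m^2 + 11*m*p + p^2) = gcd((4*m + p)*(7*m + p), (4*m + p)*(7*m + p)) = 28*m^2 + 11*m*p + p^2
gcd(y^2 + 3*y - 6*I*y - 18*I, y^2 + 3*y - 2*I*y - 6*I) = y + 3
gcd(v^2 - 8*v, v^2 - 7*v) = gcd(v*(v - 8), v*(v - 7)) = v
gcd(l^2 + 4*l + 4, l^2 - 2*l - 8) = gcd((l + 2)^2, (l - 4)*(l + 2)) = l + 2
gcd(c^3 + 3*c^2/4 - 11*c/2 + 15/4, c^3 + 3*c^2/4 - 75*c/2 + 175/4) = c - 5/4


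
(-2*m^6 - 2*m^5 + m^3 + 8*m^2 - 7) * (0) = 0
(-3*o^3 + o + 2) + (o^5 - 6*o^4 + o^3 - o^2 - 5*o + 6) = o^5 - 6*o^4 - 2*o^3 - o^2 - 4*o + 8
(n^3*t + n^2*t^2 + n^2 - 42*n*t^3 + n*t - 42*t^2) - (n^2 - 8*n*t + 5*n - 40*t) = n^3*t + n^2*t^2 - 42*n*t^3 + 9*n*t - 5*n - 42*t^2 + 40*t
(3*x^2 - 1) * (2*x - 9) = 6*x^3 - 27*x^2 - 2*x + 9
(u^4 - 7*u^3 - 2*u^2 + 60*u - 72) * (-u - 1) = -u^5 + 6*u^4 + 9*u^3 - 58*u^2 + 12*u + 72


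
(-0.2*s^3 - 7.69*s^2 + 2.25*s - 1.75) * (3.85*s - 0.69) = -0.77*s^4 - 29.4685*s^3 + 13.9686*s^2 - 8.29*s + 1.2075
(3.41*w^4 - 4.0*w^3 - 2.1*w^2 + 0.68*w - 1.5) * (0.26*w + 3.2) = 0.8866*w^5 + 9.872*w^4 - 13.346*w^3 - 6.5432*w^2 + 1.786*w - 4.8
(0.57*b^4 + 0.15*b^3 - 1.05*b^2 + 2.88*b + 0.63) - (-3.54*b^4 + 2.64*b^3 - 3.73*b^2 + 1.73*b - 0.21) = 4.11*b^4 - 2.49*b^3 + 2.68*b^2 + 1.15*b + 0.84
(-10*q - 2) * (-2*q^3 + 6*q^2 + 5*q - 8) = 20*q^4 - 56*q^3 - 62*q^2 + 70*q + 16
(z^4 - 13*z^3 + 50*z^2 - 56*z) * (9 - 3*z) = -3*z^5 + 48*z^4 - 267*z^3 + 618*z^2 - 504*z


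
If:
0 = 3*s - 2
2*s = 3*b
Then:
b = 4/9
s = 2/3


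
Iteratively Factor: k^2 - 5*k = (k)*(k - 5)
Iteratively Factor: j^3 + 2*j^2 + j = (j)*(j^2 + 2*j + 1) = j*(j + 1)*(j + 1)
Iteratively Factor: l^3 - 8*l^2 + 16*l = (l)*(l^2 - 8*l + 16) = l*(l - 4)*(l - 4)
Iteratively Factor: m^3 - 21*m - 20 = (m + 1)*(m^2 - m - 20) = (m + 1)*(m + 4)*(m - 5)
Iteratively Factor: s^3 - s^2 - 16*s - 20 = (s + 2)*(s^2 - 3*s - 10) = (s + 2)^2*(s - 5)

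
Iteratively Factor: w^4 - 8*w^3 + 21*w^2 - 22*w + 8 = (w - 1)*(w^3 - 7*w^2 + 14*w - 8) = (w - 2)*(w - 1)*(w^2 - 5*w + 4) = (w - 2)*(w - 1)^2*(w - 4)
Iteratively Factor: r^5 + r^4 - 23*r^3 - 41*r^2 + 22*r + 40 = (r + 1)*(r^4 - 23*r^2 - 18*r + 40) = (r - 1)*(r + 1)*(r^3 + r^2 - 22*r - 40) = (r - 5)*(r - 1)*(r + 1)*(r^2 + 6*r + 8) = (r - 5)*(r - 1)*(r + 1)*(r + 2)*(r + 4)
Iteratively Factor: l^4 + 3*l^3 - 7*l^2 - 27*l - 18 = (l + 3)*(l^3 - 7*l - 6) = (l + 2)*(l + 3)*(l^2 - 2*l - 3) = (l - 3)*(l + 2)*(l + 3)*(l + 1)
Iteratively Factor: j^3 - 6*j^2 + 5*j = (j - 5)*(j^2 - j) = (j - 5)*(j - 1)*(j)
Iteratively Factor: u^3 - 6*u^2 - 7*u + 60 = (u - 4)*(u^2 - 2*u - 15) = (u - 5)*(u - 4)*(u + 3)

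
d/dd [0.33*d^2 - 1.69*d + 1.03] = 0.66*d - 1.69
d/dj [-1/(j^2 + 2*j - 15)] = 2*(j + 1)/(j^2 + 2*j - 15)^2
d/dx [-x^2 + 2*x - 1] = 2 - 2*x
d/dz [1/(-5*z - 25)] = 1/(5*(z + 5)^2)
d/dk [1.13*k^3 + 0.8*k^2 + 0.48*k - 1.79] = 3.39*k^2 + 1.6*k + 0.48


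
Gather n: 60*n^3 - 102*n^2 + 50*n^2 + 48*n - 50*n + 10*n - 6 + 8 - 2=60*n^3 - 52*n^2 + 8*n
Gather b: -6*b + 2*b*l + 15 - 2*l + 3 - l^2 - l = b*(2*l - 6) - l^2 - 3*l + 18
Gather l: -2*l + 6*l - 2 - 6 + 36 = 4*l + 28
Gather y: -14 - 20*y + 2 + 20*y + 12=0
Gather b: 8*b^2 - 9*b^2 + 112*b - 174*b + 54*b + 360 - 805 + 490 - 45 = -b^2 - 8*b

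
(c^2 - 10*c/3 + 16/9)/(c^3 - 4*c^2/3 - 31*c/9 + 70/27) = 3*(3*c - 8)/(9*c^2 - 6*c - 35)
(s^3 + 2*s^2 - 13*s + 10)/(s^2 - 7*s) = (s^3 + 2*s^2 - 13*s + 10)/(s*(s - 7))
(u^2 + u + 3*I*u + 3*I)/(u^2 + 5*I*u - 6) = (u + 1)/(u + 2*I)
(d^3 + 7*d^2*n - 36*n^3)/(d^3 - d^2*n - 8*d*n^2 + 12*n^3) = (d + 6*n)/(d - 2*n)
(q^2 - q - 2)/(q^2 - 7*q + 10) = (q + 1)/(q - 5)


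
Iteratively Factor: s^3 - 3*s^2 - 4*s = (s)*(s^2 - 3*s - 4) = s*(s - 4)*(s + 1)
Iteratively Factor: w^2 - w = (w - 1)*(w)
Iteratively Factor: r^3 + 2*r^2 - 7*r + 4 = (r - 1)*(r^2 + 3*r - 4) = (r - 1)*(r + 4)*(r - 1)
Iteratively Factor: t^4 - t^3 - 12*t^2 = (t)*(t^3 - t^2 - 12*t) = t*(t - 4)*(t^2 + 3*t) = t*(t - 4)*(t + 3)*(t)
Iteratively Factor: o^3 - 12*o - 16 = (o + 2)*(o^2 - 2*o - 8) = (o - 4)*(o + 2)*(o + 2)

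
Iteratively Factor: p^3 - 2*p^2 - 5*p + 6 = (p - 3)*(p^2 + p - 2) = (p - 3)*(p - 1)*(p + 2)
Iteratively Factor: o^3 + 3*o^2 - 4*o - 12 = (o + 3)*(o^2 - 4) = (o + 2)*(o + 3)*(o - 2)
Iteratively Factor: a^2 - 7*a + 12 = (a - 4)*(a - 3)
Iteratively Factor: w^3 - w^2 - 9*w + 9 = (w - 1)*(w^2 - 9) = (w - 3)*(w - 1)*(w + 3)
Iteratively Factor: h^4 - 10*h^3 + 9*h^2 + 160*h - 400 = (h - 5)*(h^3 - 5*h^2 - 16*h + 80) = (h - 5)*(h - 4)*(h^2 - h - 20) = (h - 5)^2*(h - 4)*(h + 4)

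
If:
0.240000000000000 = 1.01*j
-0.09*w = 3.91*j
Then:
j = 0.24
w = -10.32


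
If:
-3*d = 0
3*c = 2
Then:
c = 2/3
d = 0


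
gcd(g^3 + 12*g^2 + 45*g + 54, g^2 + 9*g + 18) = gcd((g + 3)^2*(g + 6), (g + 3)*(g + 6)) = g^2 + 9*g + 18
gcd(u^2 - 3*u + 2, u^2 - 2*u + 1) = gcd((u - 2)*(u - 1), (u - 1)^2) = u - 1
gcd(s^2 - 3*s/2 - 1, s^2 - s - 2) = s - 2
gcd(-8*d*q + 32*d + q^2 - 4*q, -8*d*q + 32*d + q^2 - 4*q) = -8*d*q + 32*d + q^2 - 4*q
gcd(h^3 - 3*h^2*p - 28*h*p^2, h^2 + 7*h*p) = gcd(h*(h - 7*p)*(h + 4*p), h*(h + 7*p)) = h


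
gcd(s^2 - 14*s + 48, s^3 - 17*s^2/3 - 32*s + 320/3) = s - 8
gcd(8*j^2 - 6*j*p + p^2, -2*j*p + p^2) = -2*j + p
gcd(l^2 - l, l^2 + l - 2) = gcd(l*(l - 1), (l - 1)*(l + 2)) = l - 1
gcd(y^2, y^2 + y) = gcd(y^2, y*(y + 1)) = y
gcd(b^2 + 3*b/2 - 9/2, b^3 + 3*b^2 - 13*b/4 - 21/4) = b - 3/2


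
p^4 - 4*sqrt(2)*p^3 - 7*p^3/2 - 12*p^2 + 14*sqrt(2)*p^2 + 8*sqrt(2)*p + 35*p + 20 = (p - 4)*(p + 1/2)*(p - 5*sqrt(2))*(p + sqrt(2))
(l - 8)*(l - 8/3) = l^2 - 32*l/3 + 64/3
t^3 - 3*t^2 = t^2*(t - 3)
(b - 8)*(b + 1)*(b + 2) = b^3 - 5*b^2 - 22*b - 16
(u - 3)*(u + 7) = u^2 + 4*u - 21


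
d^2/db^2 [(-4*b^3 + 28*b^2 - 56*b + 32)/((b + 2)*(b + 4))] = 96*(-7*b^3 - 24*b^2 + 24*b + 112)/(b^6 + 18*b^5 + 132*b^4 + 504*b^3 + 1056*b^2 + 1152*b + 512)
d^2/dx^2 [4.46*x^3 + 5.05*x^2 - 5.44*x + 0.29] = 26.76*x + 10.1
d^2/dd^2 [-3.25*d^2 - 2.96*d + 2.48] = -6.50000000000000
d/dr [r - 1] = 1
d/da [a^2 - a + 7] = 2*a - 1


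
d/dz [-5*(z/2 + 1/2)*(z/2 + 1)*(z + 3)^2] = -5*z^3 - 135*z^2/4 - 145*z/2 - 195/4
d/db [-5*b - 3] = -5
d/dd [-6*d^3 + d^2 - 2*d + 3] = -18*d^2 + 2*d - 2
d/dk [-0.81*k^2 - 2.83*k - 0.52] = -1.62*k - 2.83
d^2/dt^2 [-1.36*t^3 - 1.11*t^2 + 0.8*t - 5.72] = -8.16*t - 2.22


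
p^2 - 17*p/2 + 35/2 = (p - 5)*(p - 7/2)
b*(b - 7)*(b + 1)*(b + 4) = b^4 - 2*b^3 - 31*b^2 - 28*b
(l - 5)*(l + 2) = l^2 - 3*l - 10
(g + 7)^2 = g^2 + 14*g + 49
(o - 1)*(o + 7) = o^2 + 6*o - 7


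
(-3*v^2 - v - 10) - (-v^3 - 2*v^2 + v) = v^3 - v^2 - 2*v - 10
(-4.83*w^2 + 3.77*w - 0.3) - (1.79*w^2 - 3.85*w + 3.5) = -6.62*w^2 + 7.62*w - 3.8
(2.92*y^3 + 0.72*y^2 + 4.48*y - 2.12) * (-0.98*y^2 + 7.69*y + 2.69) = -2.8616*y^5 + 21.7492*y^4 + 9.0012*y^3 + 38.4656*y^2 - 4.2516*y - 5.7028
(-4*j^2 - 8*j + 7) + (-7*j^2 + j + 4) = -11*j^2 - 7*j + 11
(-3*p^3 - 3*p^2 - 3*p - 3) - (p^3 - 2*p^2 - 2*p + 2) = -4*p^3 - p^2 - p - 5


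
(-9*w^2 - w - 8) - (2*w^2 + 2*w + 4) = -11*w^2 - 3*w - 12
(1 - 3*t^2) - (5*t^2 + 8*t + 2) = -8*t^2 - 8*t - 1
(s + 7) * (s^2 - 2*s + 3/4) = s^3 + 5*s^2 - 53*s/4 + 21/4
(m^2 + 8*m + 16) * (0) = 0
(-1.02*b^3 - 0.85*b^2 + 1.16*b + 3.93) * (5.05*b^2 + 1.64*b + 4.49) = -5.151*b^5 - 5.9653*b^4 - 0.115800000000001*b^3 + 17.9324*b^2 + 11.6536*b + 17.6457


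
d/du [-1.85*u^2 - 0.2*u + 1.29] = -3.7*u - 0.2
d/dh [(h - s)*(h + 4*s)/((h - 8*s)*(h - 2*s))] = s*(-13*h^2 + 40*h*s + 8*s^2)/(h^4 - 20*h^3*s + 132*h^2*s^2 - 320*h*s^3 + 256*s^4)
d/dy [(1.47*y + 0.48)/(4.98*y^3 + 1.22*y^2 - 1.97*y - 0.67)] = (7.3206*y^3 + 1.7934*y^2 - 2.8959*y - (1.47*y + 0.48)*(14.94*y^2 + 2.44*y - 1.97) - 0.9849)/(4.98*y^3 + 1.22*y^2 - 1.97*y - 0.67)^2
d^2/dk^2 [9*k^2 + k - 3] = 18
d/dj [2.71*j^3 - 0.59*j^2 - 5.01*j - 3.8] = 8.13*j^2 - 1.18*j - 5.01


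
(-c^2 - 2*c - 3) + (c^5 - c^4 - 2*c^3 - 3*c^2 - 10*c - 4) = c^5 - c^4 - 2*c^3 - 4*c^2 - 12*c - 7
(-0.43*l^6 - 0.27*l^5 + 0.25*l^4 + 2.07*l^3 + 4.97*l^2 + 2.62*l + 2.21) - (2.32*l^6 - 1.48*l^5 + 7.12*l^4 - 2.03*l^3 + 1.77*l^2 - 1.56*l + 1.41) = -2.75*l^6 + 1.21*l^5 - 6.87*l^4 + 4.1*l^3 + 3.2*l^2 + 4.18*l + 0.8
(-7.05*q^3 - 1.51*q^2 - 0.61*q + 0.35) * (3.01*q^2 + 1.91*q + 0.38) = -21.2205*q^5 - 18.0106*q^4 - 7.3992*q^3 - 0.6854*q^2 + 0.4367*q + 0.133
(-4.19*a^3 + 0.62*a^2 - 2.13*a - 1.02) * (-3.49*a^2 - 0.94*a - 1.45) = 14.6231*a^5 + 1.7748*a^4 + 12.9264*a^3 + 4.663*a^2 + 4.0473*a + 1.479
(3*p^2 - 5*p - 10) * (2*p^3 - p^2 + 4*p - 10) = 6*p^5 - 13*p^4 - 3*p^3 - 40*p^2 + 10*p + 100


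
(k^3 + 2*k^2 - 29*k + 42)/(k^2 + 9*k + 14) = (k^2 - 5*k + 6)/(k + 2)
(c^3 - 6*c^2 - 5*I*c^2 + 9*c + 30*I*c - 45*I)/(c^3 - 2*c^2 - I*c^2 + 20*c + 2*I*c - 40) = (c^2 - 6*c + 9)/(c^2 + c*(-2 + 4*I) - 8*I)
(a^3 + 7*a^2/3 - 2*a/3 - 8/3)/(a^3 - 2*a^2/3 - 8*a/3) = (a^2 + a - 2)/(a*(a - 2))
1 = 1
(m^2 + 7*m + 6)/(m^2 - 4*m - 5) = (m + 6)/(m - 5)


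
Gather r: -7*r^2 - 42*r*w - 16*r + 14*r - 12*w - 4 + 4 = -7*r^2 + r*(-42*w - 2) - 12*w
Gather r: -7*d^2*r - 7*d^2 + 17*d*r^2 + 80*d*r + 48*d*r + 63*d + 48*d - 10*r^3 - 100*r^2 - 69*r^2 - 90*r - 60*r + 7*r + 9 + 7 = -7*d^2 + 111*d - 10*r^3 + r^2*(17*d - 169) + r*(-7*d^2 + 128*d - 143) + 16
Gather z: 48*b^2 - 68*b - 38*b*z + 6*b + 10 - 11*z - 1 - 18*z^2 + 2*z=48*b^2 - 62*b - 18*z^2 + z*(-38*b - 9) + 9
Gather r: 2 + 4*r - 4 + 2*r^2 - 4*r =2*r^2 - 2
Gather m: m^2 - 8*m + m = m^2 - 7*m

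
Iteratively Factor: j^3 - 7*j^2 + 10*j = (j - 2)*(j^2 - 5*j) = j*(j - 2)*(j - 5)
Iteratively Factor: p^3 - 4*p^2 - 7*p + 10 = (p - 5)*(p^2 + p - 2) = (p - 5)*(p + 2)*(p - 1)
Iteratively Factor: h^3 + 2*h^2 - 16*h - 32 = (h + 4)*(h^2 - 2*h - 8) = (h + 2)*(h + 4)*(h - 4)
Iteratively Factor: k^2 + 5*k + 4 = (k + 4)*(k + 1)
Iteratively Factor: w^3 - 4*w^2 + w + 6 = (w - 3)*(w^2 - w - 2) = (w - 3)*(w + 1)*(w - 2)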